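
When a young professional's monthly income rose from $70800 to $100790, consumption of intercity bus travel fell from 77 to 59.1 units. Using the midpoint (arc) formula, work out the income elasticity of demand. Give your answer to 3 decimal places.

ΔQ = 59.1 − 77 = -17.9; midpoint Q̄ = (77 + 59.1)/2 = 68.05.
ΔI = 100790 − 70800 = 29990; midpoint Ī = (70800 + 100790)/2 = 85795.
η = (ΔQ/Q̄) ÷ (ΔI/Ī) = (-17.9/68.05) ÷ (29990/85795) = -0.753.

-0.753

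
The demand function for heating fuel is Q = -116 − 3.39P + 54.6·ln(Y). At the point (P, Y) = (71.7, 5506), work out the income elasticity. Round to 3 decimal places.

At P = 71.7, Y = 5506: Q = 111.239.
Holding P constant, ∂Q/∂Y = 54.6/Y = 0.00991645.
η_Y = (∂Q/∂Y)·(Y/Q) = 0.00991645 × (5506/111.239) = 0.491.

0.491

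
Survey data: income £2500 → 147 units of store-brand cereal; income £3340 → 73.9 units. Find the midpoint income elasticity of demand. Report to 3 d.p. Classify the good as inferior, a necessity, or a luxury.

ΔQ = 73.9 − 147 = -73.1; midpoint Q̄ = (147 + 73.9)/2 = 110.45.
ΔI = 3340 − 2500 = 840; midpoint Ī = (2500 + 3340)/2 = 2920.
η = (ΔQ/Q̄) ÷ (ΔI/Ī) = (-73.1/110.45) ÷ (840/2920) = -2.301.
η < 0 ⇒ inferior good.

-2.301 (inferior good)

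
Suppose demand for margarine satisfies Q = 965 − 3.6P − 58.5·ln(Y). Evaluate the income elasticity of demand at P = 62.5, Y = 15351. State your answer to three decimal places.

-0.332

At P = 62.5, Y = 15351: Q = 176.122.
Holding P constant, ∂Q/∂Y = -58.5/Y = -0.00381083.
η_Y = (∂Q/∂Y)·(Y/Q) = -0.00381083 × (15351/176.122) = -0.332.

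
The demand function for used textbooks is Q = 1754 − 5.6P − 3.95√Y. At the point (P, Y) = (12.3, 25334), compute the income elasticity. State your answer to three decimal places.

-0.298

At P = 12.3, Y = 25334: Q = 1056.412.
Holding P constant, ∂Q/∂Y = -3.95/(2√Y) = -0.0124084.
η_Y = (∂Q/∂Y)·(Y/Q) = -0.0124084 × (25334/1056.412) = -0.298.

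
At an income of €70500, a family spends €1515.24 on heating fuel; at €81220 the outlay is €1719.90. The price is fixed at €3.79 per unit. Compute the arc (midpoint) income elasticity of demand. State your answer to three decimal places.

With a constant price, Q₁ = 1515.24/3.79 = 399.799 and Q₂ = 1719.90/3.79 = 453.799 (equivalently, work directly with expenditure since P cancels).
Midpoint %ΔQ = (1719.90 − 1515.24)/1617.57 = 0.12652; midpoint %ΔI = (81220 − 70500)/75860 = 0.14131.
η = 0.12652 / 0.14131 = 0.895.

0.895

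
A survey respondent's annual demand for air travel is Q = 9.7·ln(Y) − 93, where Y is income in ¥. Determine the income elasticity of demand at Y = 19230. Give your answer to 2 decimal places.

3.62

At Y = 19230: Q = 2.683.
dQ/dY = 9.7/Y = 0.00050442 at this income.
η = (dQ/dY)·(Y/Q) = 0.00050442 × (19230/2.683) = 3.62.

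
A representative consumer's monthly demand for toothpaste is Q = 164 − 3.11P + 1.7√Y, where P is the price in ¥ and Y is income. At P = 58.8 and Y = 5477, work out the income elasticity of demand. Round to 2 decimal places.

At P = 58.8, Y = 5477: Q = 106.943.
Holding P constant, ∂Q/∂Y = 1.7/(2√Y) = 0.0114854.
η_Y = (∂Q/∂Y)·(Y/Q) = 0.0114854 × (5477/106.943) = 0.59.

0.59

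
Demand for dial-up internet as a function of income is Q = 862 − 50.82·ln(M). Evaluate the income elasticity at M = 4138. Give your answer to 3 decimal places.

At M = 4138: Q = 438.773.
dQ/dM = -50.82/M = -0.0122813 at this income.
η = (dQ/dM)·(M/Q) = -0.0122813 × (4138/438.773) = -0.116.

-0.116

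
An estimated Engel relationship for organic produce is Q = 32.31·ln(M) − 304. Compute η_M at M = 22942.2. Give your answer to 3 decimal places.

At M = 22942.2: Q = 20.416.
dQ/dM = 32.31/M = 0.00140832 at this income.
η = (dQ/dM)·(M/Q) = 0.00140832 × (22942.2/20.416) = 1.583.

1.583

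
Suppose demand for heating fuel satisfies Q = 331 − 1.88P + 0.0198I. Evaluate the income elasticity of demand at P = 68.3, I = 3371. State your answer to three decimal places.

0.248

At P = 68.3, I = 3371: Q = 269.342.
Holding P constant, ∂Q/∂I = 0.0198.
η_I = (∂Q/∂I)·(I/Q) = 0.0198 × (3371/269.342) = 0.248.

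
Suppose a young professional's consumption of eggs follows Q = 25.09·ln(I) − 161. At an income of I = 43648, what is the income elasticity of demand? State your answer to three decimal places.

0.234

At I = 43648: Q = 107.059.
dQ/dI = 25.09/I = 0.000574826 at this income.
η = (dQ/dI)·(I/Q) = 0.000574826 × (43648/107.059) = 0.234.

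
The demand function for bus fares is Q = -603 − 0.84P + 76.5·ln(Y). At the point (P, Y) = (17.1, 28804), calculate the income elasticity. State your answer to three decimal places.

At P = 17.1, Y = 28804: Q = 168.159.
Holding P constant, ∂Q/∂Y = 76.5/Y = 0.00265588.
η_Y = (∂Q/∂Y)·(Y/Q) = 0.00265588 × (28804/168.159) = 0.455.

0.455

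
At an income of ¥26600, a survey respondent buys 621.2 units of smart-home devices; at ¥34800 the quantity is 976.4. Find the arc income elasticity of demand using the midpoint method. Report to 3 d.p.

ΔQ = 976.4 − 621.2 = 355.2; midpoint Q̄ = (621.2 + 976.4)/2 = 798.8.
ΔI = 34800 − 26600 = 8200; midpoint Ī = (26600 + 34800)/2 = 30700.
η = (ΔQ/Q̄) ÷ (ΔI/Ī) = (355.2/798.8) ÷ (8200/30700) = 1.665.

1.665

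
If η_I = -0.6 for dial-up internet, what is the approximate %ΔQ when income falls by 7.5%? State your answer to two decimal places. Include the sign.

%ΔQ ≈ η × %ΔI = -0.6 × (-7.5%) = 4.50%.

4.50%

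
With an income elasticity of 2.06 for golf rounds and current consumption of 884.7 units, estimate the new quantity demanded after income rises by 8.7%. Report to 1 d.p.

%ΔQ ≈ η × %ΔI = 2.06 × 8.7% = 17.922%.
New Q ≈ 884.7 × (1 + 0.17922) = 1043.3.

1043.3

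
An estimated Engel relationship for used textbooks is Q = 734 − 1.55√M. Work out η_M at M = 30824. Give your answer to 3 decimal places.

-0.295

At M = 30824: Q = 461.870.
dQ/dM = -1.55/(2√M) = -0.00441425 at this income.
η = (dQ/dM)·(M/Q) = -0.00441425 × (30824/461.870) = -0.295.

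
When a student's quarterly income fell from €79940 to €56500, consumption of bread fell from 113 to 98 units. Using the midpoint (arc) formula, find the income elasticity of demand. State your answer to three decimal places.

ΔQ = 98 − 113 = -15; midpoint Q̄ = (113 + 98)/2 = 105.5.
ΔI = 56500 − 79940 = -23440; midpoint Ī = (79940 + 56500)/2 = 68220.
η = (ΔQ/Q̄) ÷ (ΔI/Ī) = (-15/105.5) ÷ (-23440/68220) = 0.414.

0.414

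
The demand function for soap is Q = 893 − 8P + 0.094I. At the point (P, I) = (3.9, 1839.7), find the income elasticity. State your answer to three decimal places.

At P = 3.9, I = 1839.7: Q = 1034.732.
Holding P constant, ∂Q/∂I = 0.094.
η_I = (∂Q/∂I)·(I/Q) = 0.094 × (1839.7/1034.732) = 0.167.

0.167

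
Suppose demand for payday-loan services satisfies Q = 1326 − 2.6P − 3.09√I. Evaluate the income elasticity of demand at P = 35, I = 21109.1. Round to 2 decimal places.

At P = 35, I = 21109.1: Q = 786.055.
Holding P constant, ∂Q/∂I = -3.09/(2√I) = -0.0106339.
η_I = (∂Q/∂I)·(I/Q) = -0.0106339 × (21109.1/786.055) = -0.29.

-0.29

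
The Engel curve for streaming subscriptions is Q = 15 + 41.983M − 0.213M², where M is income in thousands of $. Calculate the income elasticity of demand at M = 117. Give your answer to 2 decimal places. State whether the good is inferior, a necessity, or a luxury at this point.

At M = 117: Q = 2011.2540.
dQ/dM = 41.983 − 0.426M = -7.85900.
η = (dQ/dM)·(M/Q) = -7.85900 × (117/2011.2540) = -0.46.
η < 0 ⇒ inferior good.

-0.46 (inferior good)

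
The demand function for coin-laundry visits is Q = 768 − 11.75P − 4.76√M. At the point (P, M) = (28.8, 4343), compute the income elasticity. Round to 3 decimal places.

-1.353

At P = 28.8, M = 4343: Q = 115.909.
Holding P constant, ∂Q/∂M = -4.76/(2√M) = -0.0361145.
η_M = (∂Q/∂M)·(M/Q) = -0.0361145 × (4343/115.909) = -1.353.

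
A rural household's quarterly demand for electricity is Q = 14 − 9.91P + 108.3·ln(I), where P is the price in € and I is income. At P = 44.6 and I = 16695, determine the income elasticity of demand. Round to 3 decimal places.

0.173

At P = 44.6, I = 16695: Q = 625.000.
Holding P constant, ∂Q/∂I = 108.3/I = 0.00648697.
η_I = (∂Q/∂I)·(I/Q) = 0.00648697 × (16695/625.000) = 0.173.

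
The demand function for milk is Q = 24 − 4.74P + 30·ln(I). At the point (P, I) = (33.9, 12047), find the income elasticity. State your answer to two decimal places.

0.21

At P = 33.9, I = 12047: Q = 145.211.
Holding P constant, ∂Q/∂I = 30/I = 0.00249025.
η_I = (∂Q/∂I)·(I/Q) = 0.00249025 × (12047/145.211) = 0.21.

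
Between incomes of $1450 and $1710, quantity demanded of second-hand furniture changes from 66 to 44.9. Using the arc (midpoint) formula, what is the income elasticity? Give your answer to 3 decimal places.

-2.312

ΔQ = 44.9 − 66 = -21.1; midpoint Q̄ = (66 + 44.9)/2 = 55.45.
ΔI = 1710 − 1450 = 260; midpoint Ī = (1450 + 1710)/2 = 1580.
η = (ΔQ/Q̄) ÷ (ΔI/Ī) = (-21.1/55.45) ÷ (260/1580) = -2.312.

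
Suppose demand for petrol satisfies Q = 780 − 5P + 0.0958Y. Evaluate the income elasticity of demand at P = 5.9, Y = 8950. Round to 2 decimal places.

0.53

At P = 5.9, Y = 8950: Q = 1607.910.
Holding P constant, ∂Q/∂Y = 0.0958.
η_Y = (∂Q/∂Y)·(Y/Q) = 0.0958 × (8950/1607.910) = 0.53.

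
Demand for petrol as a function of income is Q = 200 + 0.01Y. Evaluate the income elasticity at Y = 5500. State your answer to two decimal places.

0.22

At Y = 5500: Q = 255.000.
dQ/dY = 0.01.
η = (dQ/dY)·(Y/Q) = 0.01 × (5500/255.000) = 0.22.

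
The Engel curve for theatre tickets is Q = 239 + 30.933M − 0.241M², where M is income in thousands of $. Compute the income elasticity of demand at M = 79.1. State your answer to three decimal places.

-0.483

At M = 79.1: Q = 1177.9091.
dQ/dM = 30.933 − 0.482M = -7.19320.
η = (dQ/dM)·(M/Q) = -7.19320 × (79.1/1177.9091) = -0.483.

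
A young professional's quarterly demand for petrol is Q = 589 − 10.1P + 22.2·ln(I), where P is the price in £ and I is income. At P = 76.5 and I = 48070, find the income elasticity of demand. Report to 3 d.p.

At P = 76.5, I = 48070: Q = 55.675.
Holding P constant, ∂Q/∂I = 22.2/I = 0.000461827.
η_I = (∂Q/∂I)·(I/Q) = 0.000461827 × (48070/55.675) = 0.399.

0.399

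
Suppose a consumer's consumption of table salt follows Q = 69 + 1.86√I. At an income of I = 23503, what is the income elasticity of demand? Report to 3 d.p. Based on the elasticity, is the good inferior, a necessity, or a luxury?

0.403 (necessity)

At I = 23503: Q = 354.151.
dQ/dI = 1.86/(2√I) = 0.00606626 at this income.
η = (dQ/dI)·(I/Q) = 0.00606626 × (23503/354.151) = 0.403.
Since 0 < η < 1, the good is a necessity.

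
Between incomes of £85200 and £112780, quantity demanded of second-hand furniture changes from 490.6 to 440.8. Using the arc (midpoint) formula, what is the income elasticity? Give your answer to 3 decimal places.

ΔQ = 440.8 − 490.6 = -49.8; midpoint Q̄ = (490.6 + 440.8)/2 = 465.7.
ΔI = 112780 − 85200 = 27580; midpoint Ī = (85200 + 112780)/2 = 98990.
η = (ΔQ/Q̄) ÷ (ΔI/Ī) = (-49.8/465.7) ÷ (27580/98990) = -0.384.

-0.384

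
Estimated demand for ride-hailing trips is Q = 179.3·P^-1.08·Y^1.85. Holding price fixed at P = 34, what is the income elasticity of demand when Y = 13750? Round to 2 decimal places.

1.85

For a multiplicative demand Q = A·P^α·Y^β, the income elasticity is β everywhere.
Here β = 1.85, so η = 1.85.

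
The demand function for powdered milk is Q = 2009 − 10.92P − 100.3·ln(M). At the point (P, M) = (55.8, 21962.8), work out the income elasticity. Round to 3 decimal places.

At P = 55.8, M = 21962.8: Q = 396.954.
Holding P constant, ∂Q/∂M = -100.3/M = -0.00456681.
η_M = (∂Q/∂M)·(M/Q) = -0.00456681 × (21962.8/396.954) = -0.253.

-0.253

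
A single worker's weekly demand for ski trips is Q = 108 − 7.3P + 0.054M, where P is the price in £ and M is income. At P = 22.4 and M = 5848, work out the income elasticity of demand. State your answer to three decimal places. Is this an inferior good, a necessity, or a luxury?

1.213 (luxury)

At P = 22.4, M = 5848: Q = 260.272.
Holding P constant, ∂Q/∂M = 0.054.
η_M = (∂Q/∂M)·(M/Q) = 0.054 × (5848/260.272) = 1.213.
Since η > 1, this is a luxury.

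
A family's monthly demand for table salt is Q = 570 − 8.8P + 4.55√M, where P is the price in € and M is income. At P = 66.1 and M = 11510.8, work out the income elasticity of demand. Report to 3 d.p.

0.512

At P = 66.1, M = 11510.8: Q = 476.482.
Holding P constant, ∂Q/∂M = 4.55/(2√M) = 0.0212045.
η_M = (∂Q/∂M)·(M/Q) = 0.0212045 × (11510.8/476.482) = 0.512.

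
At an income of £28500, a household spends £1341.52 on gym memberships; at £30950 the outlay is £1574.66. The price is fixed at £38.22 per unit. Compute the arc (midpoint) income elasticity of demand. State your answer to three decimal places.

1.940

With a constant price, Q₁ = 1341.52/38.22 = 35.100 and Q₂ = 1574.66/38.22 = 41.200 (equivalently, work directly with expenditure since P cancels).
Midpoint %ΔQ = (1574.66 − 1341.52)/1458.09 = 0.15989; midpoint %ΔI = (30950 − 28500)/29725 = 0.08242.
η = 0.15989 / 0.08242 = 1.940.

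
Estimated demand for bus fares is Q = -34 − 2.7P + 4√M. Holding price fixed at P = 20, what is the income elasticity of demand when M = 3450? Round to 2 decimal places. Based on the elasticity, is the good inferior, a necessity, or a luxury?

At P = 20, M = 3450: Q = 146.947.
Holding P constant, ∂Q/∂M = 4/(2√M) = 0.0340503.
η_M = (∂Q/∂M)·(M/Q) = 0.0340503 × (3450/146.947) = 0.80.
Since 0 < η < 1, this is a necessity.

0.80 (necessity)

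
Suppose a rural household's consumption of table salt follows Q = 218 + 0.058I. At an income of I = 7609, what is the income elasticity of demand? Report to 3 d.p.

At I = 7609: Q = 659.322.
dQ/dI = 0.058.
η = (dQ/dI)·(I/Q) = 0.058 × (7609/659.322) = 0.669.

0.669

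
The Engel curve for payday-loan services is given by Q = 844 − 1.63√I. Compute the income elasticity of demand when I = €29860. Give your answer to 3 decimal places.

At I = 29860: Q = 562.335.
dQ/dI = -1.63/(2√I) = -0.00471642 at this income.
η = (dQ/dI)·(I/Q) = -0.00471642 × (29860/562.335) = -0.250.

-0.250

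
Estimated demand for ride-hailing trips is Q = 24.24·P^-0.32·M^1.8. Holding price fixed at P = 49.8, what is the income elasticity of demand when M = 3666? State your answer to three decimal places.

For a multiplicative demand Q = A·P^α·M^β, the income elasticity is β everywhere.
Here β = 1.8, so η = 1.800.

1.800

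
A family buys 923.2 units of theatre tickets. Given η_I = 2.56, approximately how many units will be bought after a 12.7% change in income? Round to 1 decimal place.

%ΔQ ≈ η × %ΔI = 2.56 × 12.7% = 32.512%.
New Q ≈ 923.2 × (1 + 0.32512) = 1223.4.

1223.4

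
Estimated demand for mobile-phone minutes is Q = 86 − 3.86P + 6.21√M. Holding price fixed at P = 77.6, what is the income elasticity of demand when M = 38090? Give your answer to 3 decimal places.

At P = 77.6, M = 38090: Q = 998.449.
Holding P constant, ∂Q/∂M = 6.21/(2√M) = 0.0159095.
η_M = (∂Q/∂M)·(M/Q) = 0.0159095 × (38090/998.449) = 0.607.

0.607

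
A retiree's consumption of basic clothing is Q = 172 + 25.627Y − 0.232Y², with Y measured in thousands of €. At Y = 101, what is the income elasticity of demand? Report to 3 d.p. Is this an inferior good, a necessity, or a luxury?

At Y = 101: Q = 393.6950.
dQ/dY = 25.627 − 0.464Y = -21.23700.
η = (dQ/dY)·(Y/Q) = -21.23700 × (101/393.6950) = -5.448.
η < 0 ⇒ inferior good.

-5.448 (inferior good)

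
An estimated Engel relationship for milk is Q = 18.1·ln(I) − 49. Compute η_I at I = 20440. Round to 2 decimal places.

At I = 20440: Q = 130.647.
dQ/dI = 18.1/I = 0.000885519 at this income.
η = (dQ/dI)·(I/Q) = 0.000885519 × (20440/130.647) = 0.14.

0.14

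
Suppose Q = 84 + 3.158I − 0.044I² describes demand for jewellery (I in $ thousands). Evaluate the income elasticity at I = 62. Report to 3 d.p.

-1.288

At I = 62: Q = 110.6600.
dQ/dI = 3.158 − 0.088I = -2.29800.
η = (dQ/dI)·(I/Q) = -2.29800 × (62/110.6600) = -1.288.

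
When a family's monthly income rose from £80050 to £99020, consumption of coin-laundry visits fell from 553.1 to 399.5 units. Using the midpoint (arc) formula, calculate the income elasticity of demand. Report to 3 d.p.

ΔQ = 399.5 − 553.1 = -153.6; midpoint Q̄ = (553.1 + 399.5)/2 = 476.3.
ΔI = 99020 − 80050 = 18970; midpoint Ī = (80050 + 99020)/2 = 89535.
η = (ΔQ/Q̄) ÷ (ΔI/Ī) = (-153.6/476.3) ÷ (18970/89535) = -1.522.

-1.522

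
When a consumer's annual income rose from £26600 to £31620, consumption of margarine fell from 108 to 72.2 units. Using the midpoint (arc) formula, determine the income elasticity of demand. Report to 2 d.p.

ΔQ = 72.2 − 108 = -35.8; midpoint Q̄ = (108 + 72.2)/2 = 90.1.
ΔI = 31620 − 26600 = 5020; midpoint Ī = (26600 + 31620)/2 = 29110.
η = (ΔQ/Q̄) ÷ (ΔI/Ī) = (-35.8/90.1) ÷ (5020/29110) = -2.30.

-2.30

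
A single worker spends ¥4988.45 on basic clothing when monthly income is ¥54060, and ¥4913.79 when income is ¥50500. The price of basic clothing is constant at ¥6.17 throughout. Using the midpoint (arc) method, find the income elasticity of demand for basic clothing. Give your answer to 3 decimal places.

With a constant price, Q₁ = 4988.45/6.17 = 808.501 and Q₂ = 4913.79/6.17 = 796.400 (equivalently, work directly with expenditure since P cancels).
Midpoint %ΔQ = (4913.79 − 4988.45)/4951.12 = -0.01508; midpoint %ΔI = (50500 − 54060)/52280 = -0.06809.
η = -0.01508 / -0.06809 = 0.221.

0.221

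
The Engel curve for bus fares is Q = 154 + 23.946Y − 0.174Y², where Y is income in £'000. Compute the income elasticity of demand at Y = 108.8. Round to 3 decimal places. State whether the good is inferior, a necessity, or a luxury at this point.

-2.164 (inferior good)

At Y = 108.8: Q = 699.6102.
dQ/dY = 23.946 − 0.348Y = -13.91640.
η = (dQ/dY)·(Y/Q) = -13.91640 × (108.8/699.6102) = -2.164.
η < 0 ⇒ inferior good.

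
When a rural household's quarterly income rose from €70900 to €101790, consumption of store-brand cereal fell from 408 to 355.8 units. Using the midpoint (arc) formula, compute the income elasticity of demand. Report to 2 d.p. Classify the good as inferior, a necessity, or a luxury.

ΔQ = 355.8 − 408 = -52.2; midpoint Q̄ = (408 + 355.8)/2 = 381.9.
ΔI = 101790 − 70900 = 30890; midpoint Ī = (70900 + 101790)/2 = 86345.
η = (ΔQ/Q̄) ÷ (ΔI/Ī) = (-52.2/381.9) ÷ (30890/86345) = -0.38.
η < 0 ⇒ inferior good.

-0.38 (inferior good)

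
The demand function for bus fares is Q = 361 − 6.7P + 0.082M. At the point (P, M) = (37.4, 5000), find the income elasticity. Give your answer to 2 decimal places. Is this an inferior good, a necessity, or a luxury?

At P = 37.4, M = 5000: Q = 520.420.
Holding P constant, ∂Q/∂M = 0.082.
η_M = (∂Q/∂M)·(M/Q) = 0.082 × (5000/520.420) = 0.79.
Since 0 < η < 1, this is a necessity.

0.79 (necessity)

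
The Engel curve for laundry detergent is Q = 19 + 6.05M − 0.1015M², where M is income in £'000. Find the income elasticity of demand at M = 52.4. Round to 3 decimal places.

At M = 52.4: Q = 57.3254.
dQ/dM = 6.05 − 0.203M = -4.58720.
η = (dQ/dM)·(M/Q) = -4.58720 × (52.4/57.3254) = -4.193.

-4.193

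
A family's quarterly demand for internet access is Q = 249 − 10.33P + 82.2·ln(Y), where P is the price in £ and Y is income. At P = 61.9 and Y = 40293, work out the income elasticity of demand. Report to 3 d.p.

0.171

At P = 61.9, Y = 40293: Q = 481.216.
Holding P constant, ∂Q/∂Y = 82.2/Y = 0.00204006.
η_Y = (∂Q/∂Y)·(Y/Q) = 0.00204006 × (40293/481.216) = 0.171.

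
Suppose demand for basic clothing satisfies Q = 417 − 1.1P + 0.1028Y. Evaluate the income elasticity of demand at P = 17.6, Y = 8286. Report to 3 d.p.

At P = 17.6, Y = 8286: Q = 1249.441.
Holding P constant, ∂Q/∂Y = 0.1028.
η_Y = (∂Q/∂Y)·(Y/Q) = 0.1028 × (8286/1249.441) = 0.682.

0.682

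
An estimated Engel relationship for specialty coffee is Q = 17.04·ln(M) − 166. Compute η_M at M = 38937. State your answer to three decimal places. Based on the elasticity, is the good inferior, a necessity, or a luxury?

At M = 38937: Q = 14.108.
dQ/dM = 17.04/M = 0.00043763 at this income.
η = (dQ/dM)·(M/Q) = 0.00043763 × (38937/14.108) = 1.208.
Since η > 1, the good is a luxury.

1.208 (luxury)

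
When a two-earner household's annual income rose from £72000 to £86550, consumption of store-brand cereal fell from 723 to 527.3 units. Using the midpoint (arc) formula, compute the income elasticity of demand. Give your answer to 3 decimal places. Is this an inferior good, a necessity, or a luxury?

-1.706 (inferior good)

ΔQ = 527.3 − 723 = -195.7; midpoint Q̄ = (723 + 527.3)/2 = 625.15.
ΔI = 86550 − 72000 = 14550; midpoint Ī = (72000 + 86550)/2 = 79275.
η = (ΔQ/Q̄) ÷ (ΔI/Ī) = (-195.7/625.15) ÷ (14550/79275) = -1.706.
η < 0 ⇒ inferior good.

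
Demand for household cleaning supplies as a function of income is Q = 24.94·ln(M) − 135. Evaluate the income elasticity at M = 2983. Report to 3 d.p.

0.386

At M = 2983: Q = 64.537.
dQ/dM = 24.94/M = 0.00836071 at this income.
η = (dQ/dM)·(M/Q) = 0.00836071 × (2983/64.537) = 0.386.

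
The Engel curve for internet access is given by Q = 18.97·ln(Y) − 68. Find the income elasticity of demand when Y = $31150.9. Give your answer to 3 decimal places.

0.148

At Y = 31150.9: Q = 128.275.
dQ/dY = 18.97/Y = 0.000608971 at this income.
η = (dQ/dY)·(Y/Q) = 0.000608971 × (31150.9/128.275) = 0.148.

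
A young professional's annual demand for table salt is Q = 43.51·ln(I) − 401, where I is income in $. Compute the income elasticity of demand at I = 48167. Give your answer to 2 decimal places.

0.64

At I = 48167: Q = 68.144.
dQ/dI = 43.51/I = 0.000903316 at this income.
η = (dQ/dI)·(I/Q) = 0.000903316 × (48167/68.144) = 0.64.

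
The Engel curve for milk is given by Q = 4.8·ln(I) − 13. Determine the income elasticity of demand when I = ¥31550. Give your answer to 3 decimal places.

0.131

At I = 31550: Q = 36.725.
dQ/dI = 4.8/I = 0.000152139 at this income.
η = (dQ/dI)·(I/Q) = 0.000152139 × (31550/36.725) = 0.131.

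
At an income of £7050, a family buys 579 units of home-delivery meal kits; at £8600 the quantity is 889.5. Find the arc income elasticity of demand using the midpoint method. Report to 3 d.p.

ΔQ = 889.5 − 579 = 310.5; midpoint Q̄ = (579 + 889.5)/2 = 734.25.
ΔI = 8600 − 7050 = 1550; midpoint Ī = (7050 + 8600)/2 = 7825.
η = (ΔQ/Q̄) ÷ (ΔI/Ī) = (310.5/734.25) ÷ (1550/7825) = 2.135.

2.135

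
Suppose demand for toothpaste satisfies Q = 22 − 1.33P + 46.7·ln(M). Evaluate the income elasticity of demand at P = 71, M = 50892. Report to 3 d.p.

At P = 71, M = 50892: Q = 433.679.
Holding P constant, ∂Q/∂M = 46.7/M = 0.000917629.
η_M = (∂Q/∂M)·(M/Q) = 0.000917629 × (50892/433.679) = 0.108.

0.108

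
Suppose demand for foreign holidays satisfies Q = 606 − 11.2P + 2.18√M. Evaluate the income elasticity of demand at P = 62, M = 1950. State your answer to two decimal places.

6.12

At P = 62, M = 1950: Q = 7.866.
Holding P constant, ∂Q/∂M = 2.18/(2√M) = 0.0246836.
η_M = (∂Q/∂M)·(M/Q) = 0.0246836 × (1950/7.866) = 6.12.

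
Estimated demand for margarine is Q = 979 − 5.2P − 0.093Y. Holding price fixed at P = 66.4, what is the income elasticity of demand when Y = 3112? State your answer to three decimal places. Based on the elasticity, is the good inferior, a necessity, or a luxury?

-0.841 (inferior good)

At P = 66.4, Y = 3112: Q = 344.304.
Holding P constant, ∂Q/∂Y = −0.093.
η_Y = (∂Q/∂Y)·(Y/Q) = -0.093 × (3112/344.304) = -0.841.
Since η < 0, this is an inferior good.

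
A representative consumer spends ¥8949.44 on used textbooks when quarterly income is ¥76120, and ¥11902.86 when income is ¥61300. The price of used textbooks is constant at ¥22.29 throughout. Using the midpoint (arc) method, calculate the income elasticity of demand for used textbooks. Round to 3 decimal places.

With a constant price, Q₁ = 8949.44/22.29 = 401.500 and Q₂ = 11902.86/22.29 = 534.000 (equivalently, work directly with expenditure since P cancels).
Midpoint %ΔQ = (11902.86 − 8949.44)/10426.15 = 0.28327; midpoint %ΔI = (61300 − 76120)/68710 = -0.21569.
η = 0.28327 / -0.21569 = -1.313.

-1.313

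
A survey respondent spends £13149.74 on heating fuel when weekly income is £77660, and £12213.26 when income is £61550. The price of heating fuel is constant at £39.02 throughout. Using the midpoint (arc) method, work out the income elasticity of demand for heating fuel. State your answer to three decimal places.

0.319

With a constant price, Q₁ = 13149.74/39.02 = 337.000 and Q₂ = 12213.26/39.02 = 313.000 (equivalently, work directly with expenditure since P cancels).
Midpoint %ΔQ = (12213.26 − 13149.74)/12681.50 = -0.07385; midpoint %ΔI = (61550 − 77660)/69605 = -0.23145.
η = -0.07385 / -0.23145 = 0.319.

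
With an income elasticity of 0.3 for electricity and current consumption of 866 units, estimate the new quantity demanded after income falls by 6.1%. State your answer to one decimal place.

850.2

%ΔQ ≈ η × %ΔI = 0.3 × (-6.1%) = -1.83%.
New Q ≈ 866 × (1 − 0.0183) = 850.2.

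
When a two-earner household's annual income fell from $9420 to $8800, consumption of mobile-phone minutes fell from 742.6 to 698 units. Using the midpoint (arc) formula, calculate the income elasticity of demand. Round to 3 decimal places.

0.910

ΔQ = 698 − 742.6 = -44.6; midpoint Q̄ = (742.6 + 698)/2 = 720.3.
ΔI = 8800 − 9420 = -620; midpoint Ī = (9420 + 8800)/2 = 9110.
η = (ΔQ/Q̄) ÷ (ΔI/Ī) = (-44.6/720.3) ÷ (-620/9110) = 0.910.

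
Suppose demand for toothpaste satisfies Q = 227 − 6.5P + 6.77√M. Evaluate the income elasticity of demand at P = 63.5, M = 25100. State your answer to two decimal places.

0.60

At P = 63.5, M = 25100: Q = 886.820.
Holding P constant, ∂Q/∂M = 6.77/(2√M) = 0.0213659.
η_M = (∂Q/∂M)·(M/Q) = 0.0213659 × (25100/886.820) = 0.60.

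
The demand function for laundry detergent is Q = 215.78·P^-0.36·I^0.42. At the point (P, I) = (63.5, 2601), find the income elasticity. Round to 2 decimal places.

For a multiplicative demand Q = A·P^α·I^β, the income elasticity is β everywhere.
Here β = 0.42, so η = 0.42.

0.42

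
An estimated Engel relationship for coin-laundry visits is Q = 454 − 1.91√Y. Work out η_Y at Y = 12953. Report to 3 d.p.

-0.459

At Y = 12953: Q = 236.621.
dQ/dY = -1.91/(2√Y) = -0.00839109 at this income.
η = (dQ/dY)·(Y/Q) = -0.00839109 × (12953/236.621) = -0.459.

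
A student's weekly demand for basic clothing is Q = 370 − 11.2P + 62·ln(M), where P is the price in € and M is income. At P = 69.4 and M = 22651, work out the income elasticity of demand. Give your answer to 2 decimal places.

0.29

At P = 69.4, M = 22651: Q = 214.453.
Holding P constant, ∂Q/∂M = 62/M = 0.00273719.
η_M = (∂Q/∂M)·(M/Q) = 0.00273719 × (22651/214.453) = 0.29.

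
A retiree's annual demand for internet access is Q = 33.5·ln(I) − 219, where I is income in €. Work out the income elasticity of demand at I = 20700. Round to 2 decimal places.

0.29

At I = 20700: Q = 113.919.
dQ/dI = 33.5/I = 0.00161836 at this income.
η = (dQ/dI)·(I/Q) = 0.00161836 × (20700/113.919) = 0.29.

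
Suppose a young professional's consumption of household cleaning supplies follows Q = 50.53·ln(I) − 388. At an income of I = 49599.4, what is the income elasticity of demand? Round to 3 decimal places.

0.319

At I = 49599.4: Q = 158.317.
dQ/dI = 50.53/I = 0.00101876 at this income.
η = (dQ/dI)·(I/Q) = 0.00101876 × (49599.4/158.317) = 0.319.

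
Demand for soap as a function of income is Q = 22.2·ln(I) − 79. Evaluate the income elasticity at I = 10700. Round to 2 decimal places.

At I = 10700: Q = 126.972.
dQ/dI = 22.2/I = 0.00207477 at this income.
η = (dQ/dI)·(I/Q) = 0.00207477 × (10700/126.972) = 0.17.

0.17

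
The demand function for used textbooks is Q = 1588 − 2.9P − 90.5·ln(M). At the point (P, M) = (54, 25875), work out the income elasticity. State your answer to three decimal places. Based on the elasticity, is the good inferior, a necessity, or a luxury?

-0.177 (inferior good)

At P = 54, M = 25875: Q = 511.827.
Holding P constant, ∂Q/∂M = -90.5/M = -0.00349758.
η_M = (∂Q/∂M)·(M/Q) = -0.00349758 × (25875/511.827) = -0.177.
Since η < 0, this is an inferior good.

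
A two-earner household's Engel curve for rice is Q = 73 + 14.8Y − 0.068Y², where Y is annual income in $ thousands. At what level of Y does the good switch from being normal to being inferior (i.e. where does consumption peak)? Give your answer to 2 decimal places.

dQ/dY = 14.8 − 0.136Y.
The good is inferior where dQ/dY < 0. Setting dQ/dY = 0 gives Y = 14.8 / 0.136 = 108.82.

108.82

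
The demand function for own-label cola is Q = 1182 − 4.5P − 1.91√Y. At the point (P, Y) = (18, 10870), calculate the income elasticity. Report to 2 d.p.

-0.11

At P = 18, Y = 10870: Q = 901.865.
Holding P constant, ∂Q/∂Y = -1.91/(2√Y) = -0.00915986.
η_Y = (∂Q/∂Y)·(Y/Q) = -0.00915986 × (10870/901.865) = -0.11.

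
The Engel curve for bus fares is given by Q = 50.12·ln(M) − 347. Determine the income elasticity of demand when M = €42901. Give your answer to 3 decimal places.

At M = 42901: Q = 187.613.
dQ/dM = 50.12/M = 0.00116827 at this income.
η = (dQ/dM)·(M/Q) = 0.00116827 × (42901/187.613) = 0.267.

0.267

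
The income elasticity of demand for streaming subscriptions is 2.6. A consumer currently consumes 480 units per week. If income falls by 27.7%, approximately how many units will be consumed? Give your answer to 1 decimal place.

%ΔQ ≈ η × %ΔI = 2.6 × (-27.7%) = -72.02%.
New Q ≈ 480 × (1 − 0.7202) = 134.3.

134.3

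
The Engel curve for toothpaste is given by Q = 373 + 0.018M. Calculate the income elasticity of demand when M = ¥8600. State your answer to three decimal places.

0.293

At M = 8600: Q = 527.800.
dQ/dM = 0.018.
η = (dQ/dM)·(M/Q) = 0.018 × (8600/527.800) = 0.293.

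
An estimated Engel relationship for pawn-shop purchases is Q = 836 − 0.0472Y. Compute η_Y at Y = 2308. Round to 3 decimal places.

At Y = 2308: Q = 727.062.
dQ/dY = −0.0472.
η = (dQ/dY)·(Y/Q) = -0.0472 × (2308/727.062) = -0.150.

-0.150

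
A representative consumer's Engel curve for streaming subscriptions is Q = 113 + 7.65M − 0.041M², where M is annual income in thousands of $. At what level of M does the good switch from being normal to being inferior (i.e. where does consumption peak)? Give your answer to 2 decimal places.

93.29

dQ/dM = 7.65 − 0.082M.
The good is inferior where dQ/dM < 0. Setting dQ/dM = 0 gives M = 7.65 / 0.082 = 93.29.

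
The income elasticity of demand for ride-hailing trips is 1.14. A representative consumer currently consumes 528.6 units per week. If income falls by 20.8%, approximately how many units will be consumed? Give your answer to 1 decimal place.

403.3

%ΔQ ≈ η × %ΔI = 1.14 × (-20.8%) = -23.712%.
New Q ≈ 528.6 × (1 − 0.23712) = 403.3.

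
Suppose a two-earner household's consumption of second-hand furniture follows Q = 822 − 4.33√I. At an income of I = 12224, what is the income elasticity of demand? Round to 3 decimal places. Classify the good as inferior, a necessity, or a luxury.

At I = 12224: Q = 343.266.
dQ/dI = -4.33/(2√I) = -0.0195817 at this income.
η = (dQ/dI)·(I/Q) = -0.0195817 × (12224/343.266) = -0.697.
Since η < 0, the good is an inferior good.

-0.697 (inferior good)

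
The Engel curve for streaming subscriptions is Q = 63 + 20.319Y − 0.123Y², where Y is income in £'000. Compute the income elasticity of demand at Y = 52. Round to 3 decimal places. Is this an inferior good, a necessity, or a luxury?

0.497 (necessity)

At Y = 52: Q = 786.9960.
dQ/dY = 20.319 − 0.246Y = 7.52700.
η = (dQ/dY)·(Y/Q) = 7.52700 × (52/786.9960) = 0.497.
0 < η < 1 ⇒ necessity.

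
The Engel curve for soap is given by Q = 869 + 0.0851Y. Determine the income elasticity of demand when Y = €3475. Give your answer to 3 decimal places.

0.254

At Y = 3475: Q = 1164.722.
dQ/dY = 0.0851.
η = (dQ/dY)·(Y/Q) = 0.0851 × (3475/1164.722) = 0.254.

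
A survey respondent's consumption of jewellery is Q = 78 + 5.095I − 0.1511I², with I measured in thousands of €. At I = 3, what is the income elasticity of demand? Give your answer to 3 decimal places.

At I = 3: Q = 91.9251.
dQ/dI = 5.095 − 0.3022I = 4.18840.
η = (dQ/dI)·(I/Q) = 4.18840 × (3/91.9251) = 0.137.

0.137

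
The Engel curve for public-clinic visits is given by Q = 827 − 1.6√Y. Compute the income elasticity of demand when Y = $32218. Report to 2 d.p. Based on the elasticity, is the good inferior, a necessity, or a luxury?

-0.27 (inferior good)

At Y = 32218: Q = 539.810.
dQ/dY = -1.6/(2√Y) = -0.00445698 at this income.
η = (dQ/dY)·(Y/Q) = -0.00445698 × (32218/539.810) = -0.27.
Since η < 0, the good is an inferior good.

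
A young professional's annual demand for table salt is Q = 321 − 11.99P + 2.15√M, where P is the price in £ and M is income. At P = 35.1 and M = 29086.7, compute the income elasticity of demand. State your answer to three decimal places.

At P = 35.1, M = 29086.7: Q = 266.830.
Holding P constant, ∂Q/∂M = 2.15/(2√M) = 0.0063032.
η_M = (∂Q/∂M)·(M/Q) = 0.0063032 × (29086.7/266.830) = 0.687.

0.687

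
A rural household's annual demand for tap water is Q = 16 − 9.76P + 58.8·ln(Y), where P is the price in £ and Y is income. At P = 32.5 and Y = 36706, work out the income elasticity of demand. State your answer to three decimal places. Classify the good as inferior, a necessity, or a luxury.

0.186 (necessity)

At P = 32.5, Y = 36706: Q = 316.829.
Holding P constant, ∂Q/∂Y = 58.8/Y = 0.00160192.
η_Y = (∂Q/∂Y)·(Y/Q) = 0.00160192 × (36706/316.829) = 0.186.
Since 0 < η < 1, this is a necessity.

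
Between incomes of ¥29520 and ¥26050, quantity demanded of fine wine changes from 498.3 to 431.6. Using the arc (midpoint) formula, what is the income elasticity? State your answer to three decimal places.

1.149

ΔQ = 431.6 − 498.3 = -66.7; midpoint Q̄ = (498.3 + 431.6)/2 = 464.95.
ΔI = 26050 − 29520 = -3470; midpoint Ī = (29520 + 26050)/2 = 27785.
η = (ΔQ/Q̄) ÷ (ΔI/Ī) = (-66.7/464.95) ÷ (-3470/27785) = 1.149.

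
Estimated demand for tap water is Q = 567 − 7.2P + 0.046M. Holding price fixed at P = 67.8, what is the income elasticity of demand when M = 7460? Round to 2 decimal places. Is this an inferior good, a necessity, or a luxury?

At P = 67.8, M = 7460: Q = 422.000.
Holding P constant, ∂Q/∂M = 0.046.
η_M = (∂Q/∂M)·(M/Q) = 0.046 × (7460/422.000) = 0.81.
Since 0 < η < 1, this is a necessity.

0.81 (necessity)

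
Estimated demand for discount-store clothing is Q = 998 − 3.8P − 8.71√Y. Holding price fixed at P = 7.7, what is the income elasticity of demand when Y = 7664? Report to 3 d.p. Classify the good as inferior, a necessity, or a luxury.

-1.849 (inferior good)

At P = 7.7, Y = 7664: Q = 206.229.
Holding P constant, ∂Q/∂Y = -8.71/(2√Y) = -0.0497463.
η_Y = (∂Q/∂Y)·(Y/Q) = -0.0497463 × (7664/206.229) = -1.849.
Since η < 0, this is an inferior good.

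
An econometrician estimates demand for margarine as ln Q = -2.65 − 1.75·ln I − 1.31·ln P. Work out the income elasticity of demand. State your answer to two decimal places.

In a log-linear demand, the coefficient on ln I is the income elasticity.
So η = -1.75.

-1.75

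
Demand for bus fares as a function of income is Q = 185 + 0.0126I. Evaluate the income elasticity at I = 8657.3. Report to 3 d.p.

0.371

At I = 8657.3: Q = 294.082.
dQ/dI = 0.0126.
η = (dQ/dI)·(I/Q) = 0.0126 × (8657.3/294.082) = 0.371.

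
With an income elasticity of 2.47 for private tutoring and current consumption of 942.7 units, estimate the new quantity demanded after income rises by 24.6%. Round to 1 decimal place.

1515.5

%ΔQ ≈ η × %ΔI = 2.47 × 24.6% = 60.762%.
New Q ≈ 942.7 × (1 + 0.60762) = 1515.5.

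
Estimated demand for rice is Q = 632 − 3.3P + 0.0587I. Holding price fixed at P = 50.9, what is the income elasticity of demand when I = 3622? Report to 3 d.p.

At P = 50.9, I = 3622: Q = 676.641.
Holding P constant, ∂Q/∂I = 0.0587.
η_I = (∂Q/∂I)·(I/Q) = 0.0587 × (3622/676.641) = 0.314.

0.314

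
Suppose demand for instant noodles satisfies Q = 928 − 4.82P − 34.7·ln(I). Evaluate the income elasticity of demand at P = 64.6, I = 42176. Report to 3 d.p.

At P = 64.6, I = 42176: Q = 247.087.
Holding P constant, ∂Q/∂I = -34.7/I = -0.000822743.
η_I = (∂Q/∂I)·(I/Q) = -0.000822743 × (42176/247.087) = -0.140.

-0.140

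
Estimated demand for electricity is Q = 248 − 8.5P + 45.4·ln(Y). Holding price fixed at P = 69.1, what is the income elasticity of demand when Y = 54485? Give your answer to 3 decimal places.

At P = 69.1, Y = 54485: Q = 155.768.
Holding P constant, ∂Q/∂Y = 45.4/Y = 0.000833257.
η_Y = (∂Q/∂Y)·(Y/Q) = 0.000833257 × (54485/155.768) = 0.291.

0.291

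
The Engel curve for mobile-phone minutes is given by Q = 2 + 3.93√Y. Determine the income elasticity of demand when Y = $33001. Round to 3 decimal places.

At Y = 33001: Q = 715.931.
dQ/dY = 3.93/(2√Y) = 0.0108168 at this income.
η = (dQ/dY)·(Y/Q) = 0.0108168 × (33001/715.931) = 0.499.

0.499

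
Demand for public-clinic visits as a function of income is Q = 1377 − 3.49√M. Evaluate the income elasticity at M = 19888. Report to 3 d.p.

At M = 19888: Q = 884.823.
dQ/dM = -3.49/(2√M) = -0.0123737 at this income.
η = (dQ/dM)·(M/Q) = -0.0123737 × (19888/884.823) = -0.278.

-0.278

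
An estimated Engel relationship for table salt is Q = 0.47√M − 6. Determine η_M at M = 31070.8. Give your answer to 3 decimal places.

0.539

At M = 31070.8: Q = 76.846.
dQ/dM = 0.47/(2√M) = 0.00133319 at this income.
η = (dQ/dM)·(M/Q) = 0.00133319 × (31070.8/76.846) = 0.539.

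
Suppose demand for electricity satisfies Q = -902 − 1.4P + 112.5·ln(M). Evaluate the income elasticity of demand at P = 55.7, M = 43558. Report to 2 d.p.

0.51

At P = 55.7, M = 43558: Q = 221.728.
Holding P constant, ∂Q/∂M = 112.5/M = 0.00258276.
η_M = (∂Q/∂M)·(M/Q) = 0.00258276 × (43558/221.728) = 0.51.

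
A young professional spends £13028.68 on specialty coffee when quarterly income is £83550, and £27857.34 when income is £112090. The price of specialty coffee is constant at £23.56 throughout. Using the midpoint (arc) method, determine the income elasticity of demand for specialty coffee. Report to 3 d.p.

2.486

With a constant price, Q₁ = 13028.68/23.56 = 553.000 and Q₂ = 27857.34/23.56 = 1182.400 (equivalently, work directly with expenditure since P cancels).
Midpoint %ΔQ = (27857.34 − 13028.68)/20443.01 = 0.72537; midpoint %ΔI = (112090 − 83550)/97820 = 0.29176.
η = 0.72537 / 0.29176 = 2.486.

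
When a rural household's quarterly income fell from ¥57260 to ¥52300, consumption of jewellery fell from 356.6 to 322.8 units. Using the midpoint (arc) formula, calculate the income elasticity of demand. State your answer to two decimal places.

1.10

ΔQ = 322.8 − 356.6 = -33.8; midpoint Q̄ = (356.6 + 322.8)/2 = 339.7.
ΔI = 52300 − 57260 = -4960; midpoint Ī = (57260 + 52300)/2 = 54780.
η = (ΔQ/Q̄) ÷ (ΔI/Ī) = (-33.8/339.7) ÷ (-4960/54780) = 1.10.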